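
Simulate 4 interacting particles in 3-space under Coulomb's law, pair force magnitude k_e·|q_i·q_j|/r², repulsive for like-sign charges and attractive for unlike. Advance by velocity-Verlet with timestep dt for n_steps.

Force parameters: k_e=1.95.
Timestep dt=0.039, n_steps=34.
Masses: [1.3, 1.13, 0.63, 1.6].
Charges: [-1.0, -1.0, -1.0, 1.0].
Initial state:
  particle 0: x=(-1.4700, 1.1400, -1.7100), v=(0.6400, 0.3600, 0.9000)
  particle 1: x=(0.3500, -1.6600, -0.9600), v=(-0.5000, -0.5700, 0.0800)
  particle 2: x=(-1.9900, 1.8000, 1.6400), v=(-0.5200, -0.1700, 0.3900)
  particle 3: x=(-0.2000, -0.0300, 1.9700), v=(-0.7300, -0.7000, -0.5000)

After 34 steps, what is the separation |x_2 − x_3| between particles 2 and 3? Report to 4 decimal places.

2.8766

step 0: x0=(-1.4700, 1.1400, -1.7100) x1=(0.3500, -1.6600, -0.9600) x2=(-1.9900, 1.8000, 1.6400) x3=(-0.2000, -0.0300, 1.9700)
step 1: x0=(-1.4451, 1.1541, -1.6750) x1=(0.3306, -1.6823, -0.9568) x2=(-2.0101, 1.7932, 1.6555) x3=(-0.2286, -0.0572, 1.9504)
step 2: x0=(-1.4201, 1.1682, -1.6400) x1=(0.3113, -1.7048, -0.9534) x2=(-2.0299, 1.7862, 1.6716) x3=(-0.2573, -0.0843, 1.9304)
step 3: x0=(-1.3952, 1.1825, -1.6052) x1=(0.2921, -1.7274, -0.9498) x2=(-2.0494, 1.7788, 1.6882) x3=(-0.2863, -0.1112, 1.9103)
step 4: x0=(-1.3704, 1.1968, -1.5704) x1=(0.2730, -1.7501, -0.9460) x2=(-2.0685, 1.7711, 1.7054) x3=(-0.3155, -0.1380, 1.8898)
step 5: x0=(-1.3455, 1.2112, -1.5357) x1=(0.2541, -1.7730, -0.9420) x2=(-2.0874, 1.7631, 1.7231) x3=(-0.3448, -0.1645, 1.8691)
step 6: x0=(-1.3206, 1.2257, -1.5011) x1=(0.2352, -1.7961, -0.9379) x2=(-2.1059, 1.7548, 1.7413) x3=(-0.3743, -0.1910, 1.8480)
step 7: x0=(-1.2958, 1.2403, -1.4666) x1=(0.2165, -1.8193, -0.9335) x2=(-2.1242, 1.7462, 1.7601) x3=(-0.4041, -0.2172, 1.8267)
step 8: x0=(-1.2709, 1.2549, -1.4322) x1=(0.1979, -1.8426, -0.9290) x2=(-2.1423, 1.7373, 1.7794) x3=(-0.4340, -0.2433, 1.8052)
step 9: x0=(-1.2460, 1.2696, -1.3978) x1=(0.1793, -1.8661, -0.9243) x2=(-2.1600, 1.7280, 1.7992) x3=(-0.4640, -0.2692, 1.7833)
step 10: x0=(-1.2211, 1.2844, -1.3635) x1=(0.1609, -1.8898, -0.9194) x2=(-2.1776, 1.7184, 1.8195) x3=(-0.4943, -0.2949, 1.7612)
step 11: x0=(-1.1962, 1.2992, -1.3293) x1=(0.1425, -1.9135, -0.9143) x2=(-2.1948, 1.7084, 1.8403) x3=(-0.5247, -0.3205, 1.7388)
step 12: x0=(-1.1712, 1.3141, -1.2951) x1=(0.1242, -1.9374, -0.9090) x2=(-2.2119, 1.6981, 1.8615) x3=(-0.5552, -0.3459, 1.7162)
step 13: x0=(-1.1463, 1.3291, -1.2610) x1=(0.1059, -1.9615, -0.9035) x2=(-2.2288, 1.6875, 1.8832) x3=(-0.5859, -0.3711, 1.6932)
step 14: x0=(-1.1213, 1.3441, -1.2269) x1=(0.0877, -1.9856, -0.8978) x2=(-2.2454, 1.6765, 1.9053) x3=(-0.6168, -0.3961, 1.6700)
step 15: x0=(-1.0962, 1.3592, -1.1928) x1=(0.0696, -2.0099, -0.8919) x2=(-2.2619, 1.6651, 1.9279) x3=(-0.6478, -0.4209, 1.6465)
step 16: x0=(-1.0711, 1.3743, -1.1588) x1=(0.0515, -2.0343, -0.8858) x2=(-2.2781, 1.6534, 1.9509) x3=(-0.6790, -0.4455, 1.6228)
step 17: x0=(-1.0460, 1.3894, -1.1249) x1=(0.0334, -2.0589, -0.8796) x2=(-2.2942, 1.6413, 1.9742) x3=(-0.7102, -0.4699, 1.5988)
step 18: x0=(-1.0209, 1.4046, -1.0909) x1=(0.0154, -2.0835, -0.8731) x2=(-2.3102, 1.6288, 1.9980) x3=(-0.7416, -0.4942, 1.5745)
step 19: x0=(-0.9956, 1.4198, -1.0570) x1=(-0.0026, -2.1082, -0.8665) x2=(-2.3260, 1.6160, 2.0222) x3=(-0.7731, -0.5182, 1.5499)
step 20: x0=(-0.9704, 1.4350, -1.0231) x1=(-0.0205, -2.1331, -0.8597) x2=(-2.3416, 1.6027, 2.0467) x3=(-0.8048, -0.5420, 1.5251)
step 21: x0=(-0.9451, 1.4503, -0.9892) x1=(-0.0385, -2.1580, -0.8526) x2=(-2.3571, 1.5891, 2.0715) x3=(-0.8365, -0.5657, 1.5001)
step 22: x0=(-0.9197, 1.4656, -0.9554) x1=(-0.0564, -2.1830, -0.8454) x2=(-2.3725, 1.5752, 2.0967) x3=(-0.8683, -0.5891, 1.4747)
step 23: x0=(-0.8943, 1.4808, -0.9215) x1=(-0.0744, -2.2081, -0.8380) x2=(-2.3878, 1.5608, 2.1222) x3=(-0.9002, -0.6123, 1.4492)
step 24: x0=(-0.8688, 1.4961, -0.8877) x1=(-0.0924, -2.2333, -0.8303) x2=(-2.4030, 1.5461, 2.1480) x3=(-0.9321, -0.6353, 1.4233)
step 25: x0=(-0.8433, 1.5114, -0.8539) x1=(-0.1103, -2.2585, -0.8225) x2=(-2.4181, 1.5309, 2.1741) x3=(-0.9642, -0.6582, 1.3973)
step 26: x0=(-0.8177, 1.5266, -0.8200) x1=(-0.1283, -2.2838, -0.8145) x2=(-2.4332, 1.5154, 2.2005) x3=(-0.9963, -0.6808, 1.3710)
step 27: x0=(-0.7921, 1.5418, -0.7862) x1=(-0.1464, -2.3092, -0.8063) x2=(-2.4482, 1.4996, 2.2271) x3=(-1.0284, -0.7032, 1.3444)
step 28: x0=(-0.7664, 1.5570, -0.7524) x1=(-0.1644, -2.3346, -0.7979) x2=(-2.4631, 1.4833, 2.2540) x3=(-1.0606, -0.7254, 1.3176)
step 29: x0=(-0.7407, 1.5722, -0.7186) x1=(-0.1825, -2.3600, -0.7893) x2=(-2.4780, 1.4666, 2.2811) x3=(-1.0928, -0.7474, 1.2906)
step 30: x0=(-0.7149, 1.5874, -0.6848) x1=(-0.2007, -2.3855, -0.7805) x2=(-2.4928, 1.4496, 2.3084) x3=(-1.1250, -0.7693, 1.2634)
step 31: x0=(-0.6891, 1.6025, -0.6510) x1=(-0.2189, -2.4110, -0.7715) x2=(-2.5076, 1.4322, 2.3359) x3=(-1.1572, -0.7909, 1.2360)
step 32: x0=(-0.6633, 1.6176, -0.6172) x1=(-0.2372, -2.4365, -0.7622) x2=(-2.5224, 1.4145, 2.3636) x3=(-1.1895, -0.8123, 1.2083)
step 33: x0=(-0.6374, 1.6326, -0.5835) x1=(-0.2555, -2.4620, -0.7528) x2=(-2.5372, 1.3963, 2.3915) x3=(-1.2217, -0.8336, 1.1805)
step 34: x0=(-0.6114, 1.6476, -0.5497) x1=(-0.2739, -2.4875, -0.7432) x2=(-2.5520, 1.3778, 2.4195) x3=(-1.2539, -0.8547, 1.1524)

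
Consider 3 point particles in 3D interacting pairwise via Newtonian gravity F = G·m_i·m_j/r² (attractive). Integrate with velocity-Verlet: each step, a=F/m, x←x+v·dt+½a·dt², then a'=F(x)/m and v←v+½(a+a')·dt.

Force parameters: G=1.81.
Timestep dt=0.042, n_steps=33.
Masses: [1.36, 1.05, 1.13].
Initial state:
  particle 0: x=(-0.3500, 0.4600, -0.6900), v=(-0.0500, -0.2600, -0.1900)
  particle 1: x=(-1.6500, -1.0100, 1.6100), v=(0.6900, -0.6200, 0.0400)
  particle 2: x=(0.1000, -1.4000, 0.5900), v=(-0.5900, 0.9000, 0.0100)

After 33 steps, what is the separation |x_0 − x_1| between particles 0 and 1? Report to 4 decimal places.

step 0: x0=(-0.3500, 0.4600, -0.6900) x1=(-1.6500, -1.0100, 1.6100) x2=(0.1000, -1.4000, 0.5900)
step 1: x0=(-0.3521, 0.4487, -0.6977) x1=(-1.6206, -1.0360, 1.6113) x2=(0.0748, -1.3618, 0.5904)
step 2: x0=(-0.3542, 0.4367, -0.7046) x1=(-1.5902, -1.0619, 1.6118) x2=(0.0487, -1.3228, 0.5907)
step 3: x0=(-0.3564, 0.4239, -0.7109) x1=(-1.5588, -1.0877, 1.6114) x2=(0.0218, -1.2829, 0.5910)
step 4: x0=(-0.3586, 0.4103, -0.7164) x1=(-1.5263, -1.1134, 1.6101) x2=(-0.0061, -1.2423, 0.5912)
step 5: x0=(-0.3607, 0.3960, -0.7212) x1=(-1.4928, -1.1389, 1.6078) x2=(-0.0350, -1.2008, 0.5914)
step 6: x0=(-0.3629, 0.3808, -0.7251) x1=(-1.4582, -1.1642, 1.6045) x2=(-0.0649, -1.1586, 0.5916)
step 7: x0=(-0.3651, 0.3648, -0.7282) x1=(-1.4225, -1.1893, 1.6001) x2=(-0.0959, -1.1156, 0.5918)
step 8: x0=(-0.3673, 0.3479, -0.7305) x1=(-1.3855, -1.2140, 1.5946) x2=(-0.1280, -1.0718, 0.5920)
step 9: x0=(-0.3696, 0.3301, -0.7318) x1=(-1.3473, -1.2384, 1.5878) x2=(-0.1612, -1.0273, 0.5923)
step 10: x0=(-0.3718, 0.3114, -0.7321) x1=(-1.3078, -1.2623, 1.5797) x2=(-0.1956, -0.9822, 0.5925)
step 11: x0=(-0.3741, 0.2918, -0.7313) x1=(-1.2669, -1.2856, 1.5702) x2=(-0.2312, -0.9364, 0.5929)
step 12: x0=(-0.3764, 0.2713, -0.7295) x1=(-1.2248, -1.3083, 1.5591) x2=(-0.2679, -0.8902, 0.5933)
step 13: x0=(-0.3787, 0.2498, -0.7265) x1=(-1.1813, -1.3302, 1.5465) x2=(-0.3059, -0.8435, 0.5938)
step 14: x0=(-0.3811, 0.2272, -0.7222) x1=(-1.1364, -1.3511, 1.5321) x2=(-0.3451, -0.7964, 0.5944)
step 15: x0=(-0.3836, 0.2036, -0.7165) x1=(-1.0903, -1.3709, 1.5159) x2=(-0.3854, -0.7492, 0.5950)
step 16: x0=(-0.3862, 0.1790, -0.7095) x1=(-1.0428, -1.3894, 1.4979) x2=(-0.4267, -0.7019, 0.5956)
step 17: x0=(-0.3889, 0.1534, -0.7008) x1=(-0.9943, -1.4065, 1.4779) x2=(-0.4689, -0.6547, 0.5962)
step 18: x0=(-0.3918, 0.1267, -0.6905) x1=(-0.9446, -1.4219, 1.4558) x2=(-0.5119, -0.6078, 0.5967)
step 19: x0=(-0.3949, 0.0989, -0.6785) x1=(-0.8941, -1.4355, 1.4318) x2=(-0.5555, -0.5612, 0.5969)
step 20: x0=(-0.3984, 0.0700, -0.6645) x1=(-0.8428, -1.4471, 1.4057) x2=(-0.5994, -0.5152, 0.5967)
step 21: x0=(-0.4021, 0.0401, -0.6485) x1=(-0.7910, -1.4567, 1.3777) x2=(-0.6434, -0.4699, 0.5958)
step 22: x0=(-0.4063, 0.0092, -0.6303) x1=(-0.7389, -1.4641, 1.3478) x2=(-0.6872, -0.4253, 0.5942)
step 23: x0=(-0.4110, -0.0228, -0.6099) x1=(-0.6865, -1.4694, 1.3160) x2=(-0.7306, -0.3815, 0.5914)
step 24: x0=(-0.4163, -0.0556, -0.5869) x1=(-0.6341, -1.4725, 1.2824) x2=(-0.7733, -0.3386, 0.5874)
step 25: x0=(-0.4222, -0.0894, -0.5614) x1=(-0.5819, -1.4734, 1.2472) x2=(-0.8150, -0.2968, 0.5817)
step 26: x0=(-0.4290, -0.1239, -0.5331) x1=(-0.5299, -1.4721, 1.2104) x2=(-0.8555, -0.2559, 0.5743)
step 27: x0=(-0.4368, -0.1591, -0.5019) x1=(-0.4783, -1.4687, 1.1721) x2=(-0.8945, -0.2162, 0.5647)
step 28: x0=(-0.4456, -0.1949, -0.4677) x1=(-0.4272, -1.4633, 1.1323) x2=(-0.9318, -0.1777, 0.5529)
step 29: x0=(-0.4556, -0.2312, -0.4303) x1=(-0.3767, -1.4558, 1.0910) x2=(-0.9671, -0.1405, 0.5386)
step 30: x0=(-0.4669, -0.2678, -0.3896) x1=(-0.3267, -1.4463, 1.0484) x2=(-1.0003, -0.1048, 0.5217)
step 31: x0=(-0.4798, -0.3045, -0.3455) x1=(-0.2775, -1.4349, 1.0043) x2=(-1.0309, -0.0708, 0.5019)
step 32: x0=(-0.4943, -0.3411, -0.2978) x1=(-0.2290, -1.4214, 0.9587) x2=(-1.0588, -0.0388, 0.4792)
step 33: x0=(-0.5106, -0.3775, -0.2465) x1=(-0.1814, -1.4059, 0.9116) x2=(-1.0838, -0.0090, 0.4536)

1.5835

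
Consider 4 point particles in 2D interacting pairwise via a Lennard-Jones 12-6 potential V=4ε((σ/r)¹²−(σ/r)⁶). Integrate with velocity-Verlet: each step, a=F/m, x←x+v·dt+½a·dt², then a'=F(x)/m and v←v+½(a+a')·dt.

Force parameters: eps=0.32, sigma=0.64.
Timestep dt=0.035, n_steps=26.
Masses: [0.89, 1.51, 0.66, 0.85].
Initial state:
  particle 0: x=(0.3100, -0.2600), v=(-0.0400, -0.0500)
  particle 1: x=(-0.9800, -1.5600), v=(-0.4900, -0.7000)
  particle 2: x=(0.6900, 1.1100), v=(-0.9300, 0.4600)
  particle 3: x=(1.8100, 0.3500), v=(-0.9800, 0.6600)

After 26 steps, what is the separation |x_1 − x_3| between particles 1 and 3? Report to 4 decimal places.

step 0: x0=(0.3100, -0.2600) x1=(-0.9800, -1.5600) x2=(0.6900, 1.1100) x3=(1.8100, 0.3500)
step 1: x0=(0.3086, -0.2617) x1=(-0.9971, -1.5845) x2=(0.6575, 1.1260) x3=(1.7757, 0.3731)
step 2: x0=(0.3073, -0.2634) x1=(-1.0143, -1.6090) x2=(0.6251, 1.1419) x3=(1.7412, 0.3963)
step 3: x0=(0.3059, -0.2650) x1=(-1.0314, -1.6335) x2=(0.5927, 1.1577) x3=(1.7066, 0.4195)
step 4: x0=(0.3047, -0.2665) x1=(-1.0486, -1.6580) x2=(0.5604, 1.1733) x3=(1.6720, 0.4427)
step 5: x0=(0.3034, -0.2680) x1=(-1.0657, -1.6825) x2=(0.5283, 1.1887) x3=(1.6372, 0.4660)
step 6: x0=(0.3022, -0.2694) x1=(-1.0828, -1.7069) x2=(0.4962, 1.2041) x3=(1.6023, 0.4893)
step 7: x0=(0.3010, -0.2708) x1=(-1.1000, -1.7314) x2=(0.4643, 1.2193) x3=(1.5672, 0.5127)
step 8: x0=(0.2999, -0.2721) x1=(-1.1171, -1.7559) x2=(0.4324, 1.2343) x3=(1.5321, 0.5360)
step 9: x0=(0.2988, -0.2733) x1=(-1.1342, -1.7804) x2=(0.4007, 1.2492) x3=(1.4968, 0.5595)
step 10: x0=(0.2977, -0.2745) x1=(-1.1513, -1.8048) x2=(0.3691, 1.2640) x3=(1.4613, 0.5829)
step 11: x0=(0.2967, -0.2756) x1=(-1.1685, -1.8293) x2=(0.3377, 1.2787) x3=(1.4257, 0.6064)
step 12: x0=(0.2957, -0.2766) x1=(-1.1856, -1.8538) x2=(0.3064, 1.2932) x3=(1.3899, 0.6299)
step 13: x0=(0.2948, -0.2776) x1=(-1.2027, -1.8782) x2=(0.2752, 1.3076) x3=(1.3540, 0.6535)
step 14: x0=(0.2939, -0.2785) x1=(-1.2198, -1.9027) x2=(0.2442, 1.3219) x3=(1.3179, 0.6771)
step 15: x0=(0.2931, -0.2793) x1=(-1.2369, -1.9272) x2=(0.2134, 1.3360) x3=(1.2816, 0.7007)
step 16: x0=(0.2923, -0.2801) x1=(-1.2540, -1.9516) x2=(0.1827, 1.3500) x3=(1.2451, 0.7243)
step 17: x0=(0.2916, -0.2808) x1=(-1.2712, -1.9761) x2=(0.1523, 1.3638) x3=(1.2084, 0.7480)
step 18: x0=(0.2909, -0.2814) x1=(-1.2883, -2.0005) x2=(0.1220, 1.3775) x3=(1.1715, 0.7717)
step 19: x0=(0.2902, -0.2819) x1=(-1.3054, -2.0250) x2=(0.0920, 1.3911) x3=(1.1344, 0.7954)
step 20: x0=(0.2896, -0.2824) x1=(-1.3225, -2.0495) x2=(0.0621, 1.4045) x3=(1.0971, 0.8192)
step 21: x0=(0.2891, -0.2827) x1=(-1.3396, -2.0739) x2=(0.0326, 1.4177) x3=(1.0596, 0.8430)
step 22: x0=(0.2886, -0.2830) x1=(-1.3567, -2.0984) x2=(0.0033, 1.4308) x3=(1.0217, 0.8669)
step 23: x0=(0.2881, -0.2832) x1=(-1.3738, -2.1228) x2=(-0.0258, 1.4436) x3=(0.9837, 0.8908)
step 24: x0=(0.2877, -0.2834) x1=(-1.3909, -2.1473) x2=(-0.0545, 1.4564) x3=(0.9453, 0.9147)
step 25: x0=(0.2873, -0.2834) x1=(-1.4080, -2.1718) x2=(-0.0829, 1.4689) x3=(0.9067, 0.9387)
step 26: x0=(0.2869, -0.2834) x1=(-1.4251, -2.1962) x2=(-0.1109, 1.4812) x3=(0.8677, 0.9628)

3.9034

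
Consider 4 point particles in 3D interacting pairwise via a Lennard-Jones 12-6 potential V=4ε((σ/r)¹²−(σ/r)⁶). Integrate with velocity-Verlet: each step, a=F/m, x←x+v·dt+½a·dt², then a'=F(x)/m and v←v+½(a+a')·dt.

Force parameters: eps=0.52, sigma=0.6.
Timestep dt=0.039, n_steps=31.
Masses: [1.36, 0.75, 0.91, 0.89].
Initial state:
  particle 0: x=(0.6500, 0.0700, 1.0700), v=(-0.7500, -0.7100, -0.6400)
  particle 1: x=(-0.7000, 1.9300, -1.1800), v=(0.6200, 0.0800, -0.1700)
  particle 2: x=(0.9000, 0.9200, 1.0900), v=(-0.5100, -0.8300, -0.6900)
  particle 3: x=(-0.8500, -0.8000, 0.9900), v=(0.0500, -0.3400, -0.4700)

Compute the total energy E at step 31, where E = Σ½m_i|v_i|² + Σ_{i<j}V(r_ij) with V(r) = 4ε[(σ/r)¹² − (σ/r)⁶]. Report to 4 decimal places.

1.7574

step 0: x0=(0.6500, 0.0700, 1.0700) x1=(-0.7000, 1.9300, -1.1800) x2=(0.9000, 0.9200, 1.0900) x3=(-0.8500, -0.8000, 0.9900)
step 1: x0=(0.6209, 0.0429, 1.0451) x1=(-0.6758, 1.9331, -1.1866) x2=(0.8799, 0.8868, 1.0631) x3=(-0.8480, -0.8133, 0.9717)
step 2: x0=(0.5922, 0.0170, 1.0201) x1=(-0.6516, 1.9362, -1.1933) x2=(0.8592, 0.8517, 1.0361) x3=(-0.8461, -0.8265, 0.9533)
step 3: x0=(0.5638, -0.0077, 0.9952) x1=(-0.6275, 1.9394, -1.1999) x2=(0.8379, 0.8148, 1.0091) x3=(-0.8441, -0.8397, 0.9350)
step 4: x0=(0.5359, -0.0311, 0.9704) x1=(-0.6033, 1.9425, -1.2065) x2=(0.8159, 0.7760, 0.9821) x3=(-0.8420, -0.8529, 0.9167)
step 5: x0=(0.5084, -0.0531, 0.9455) x1=(-0.5791, 1.9456, -1.2131) x2=(0.7932, 0.7350, 0.9550) x3=(-0.8399, -0.8661, 0.8984)
step 6: x0=(0.4815, -0.0736, 0.9207) x1=(-0.5549, 1.9487, -1.2198) x2=(0.7697, 0.6918, 0.9279) x3=(-0.8378, -0.8793, 0.8800)
step 7: x0=(0.4552, -0.0923, 0.8958) x1=(-0.5307, 1.9518, -1.2264) x2=(0.7452, 0.6460, 0.9008) x3=(-0.8357, -0.8924, 0.8617)
step 8: x0=(0.4296, -0.1092, 0.8710) x1=(-0.5065, 1.9549, -1.2330) x2=(0.7196, 0.5973, 0.8736) x3=(-0.8335, -0.9055, 0.8434)
step 9: x0=(0.4049, -0.1240, 0.8462) x1=(-0.4824, 1.9581, -1.2396) x2=(0.6927, 0.5454, 0.8465) x3=(-0.8312, -0.9186, 0.8251)
step 10: x0=(0.3810, -0.1367, 0.8214) x1=(-0.4582, 1.9612, -1.2463) x2=(0.6645, 0.4905, 0.8193) x3=(-0.8289, -0.9316, 0.8068)
step 11: x0=(0.3575, -0.1485, 0.7966) x1=(-0.4340, 1.9643, -1.2529) x2=(0.6356, 0.4341, 0.7922) x3=(-0.8266, -0.9446, 0.7884)
step 12: x0=(0.3322, -0.1639, 0.7718) x1=(-0.4098, 1.9674, -1.2595) x2=(0.6093, 0.3831, 0.7650) x3=(-0.8241, -0.9575, 0.7701)
step 13: x0=(0.3001, -0.1929, 0.7472) x1=(-0.3856, 1.9705, -1.2661) x2=(0.5931, 0.3522, 0.7375) x3=(-0.8216, -0.9704, 0.7518)
step 14: x0=(0.2620, -0.2327, 0.7228) x1=(-0.3614, 1.9736, -1.2727) x2=(0.5857, 0.3375, 0.7098) x3=(-0.8189, -0.9832, 0.7335)
step 15: x0=(0.2228, -0.2745, 0.6984) x1=(-0.3372, 1.9767, -1.2793) x2=(0.5798, 0.3257, 0.6820) x3=(-0.8162, -0.9959, 0.7152)
step 16: x0=(0.1843, -0.3150, 0.6740) x1=(-0.3131, 1.9798, -1.2860) x2=(0.5728, 0.3118, 0.6542) x3=(-0.8133, -1.0085, 0.6968)
step 17: x0=(0.1469, -0.3536, 0.6495) x1=(-0.2889, 1.9829, -1.2926) x2=(0.5639, 0.2950, 0.6266) x3=(-0.8102, -1.0210, 0.6785)
step 18: x0=(0.1106, -0.3904, 0.6250) x1=(-0.2647, 1.9860, -1.2992) x2=(0.5533, 0.2754, 0.5990) x3=(-0.8067, -1.0333, 0.6602)
step 19: x0=(0.0751, -0.4258, 0.6004) x1=(-0.2405, 1.9891, -1.3058) x2=(0.5409, 0.2533, 0.5716) x3=(-0.8030, -1.0453, 0.6418)
step 20: x0=(0.0403, -0.4599, 0.5757) x1=(-0.2163, 1.9922, -1.3124) x2=(0.5271, 0.2290, 0.5442) x3=(-0.7988, -1.0569, 0.6235)
step 21: x0=(0.0060, -0.4930, 0.5511) x1=(-0.1921, 1.9953, -1.3190) x2=(0.5119, 0.2027, 0.5169) x3=(-0.7939, -1.0682, 0.6050)
step 22: x0=(-0.0279, -0.5253, 0.5264) x1=(-0.1679, 1.9984, -1.3256) x2=(0.4954, 0.1748, 0.4897) x3=(-0.7883, -1.0788, 0.5866)
step 23: x0=(-0.0618, -0.5571, 0.5017) x1=(-0.1437, 2.0015, -1.3322) x2=(0.4777, 0.1452, 0.4626) x3=(-0.7816, -1.0887, 0.5680)
step 24: x0=(-0.0958, -0.5886, 0.4770) x1=(-0.1195, 2.0046, -1.3388) x2=(0.4589, 0.1142, 0.4356) x3=(-0.7734, -1.0975, 0.5494)
step 25: x0=(-0.1303, -0.6201, 0.4524) x1=(-0.0954, 2.0077, -1.3454) x2=(0.4390, 0.0818, 0.4086) x3=(-0.7634, -1.1050, 0.5305)
step 26: x0=(-0.1658, -0.6519, 0.4280) x1=(-0.0712, 2.0108, -1.3520) x2=(0.4181, 0.0481, 0.3818) x3=(-0.7510, -1.1105, 0.5113)
step 27: x0=(-0.2023, -0.6844, 0.4037) x1=(-0.0470, 2.0139, -1.3586) x2=(0.3962, 0.0132, 0.3550) x3=(-0.7358, -1.1139, 0.4917)
step 28: x0=(-0.2392, -0.7169, 0.3796) x1=(-0.0228, 2.0170, -1.3652) x2=(0.3733, -0.0228, 0.3283) x3=(-0.7191, -1.1161, 0.4719)
step 29: x0=(-0.2695, -0.7437, 0.3542) x1=(0.0014, 2.0201, -1.3718) x2=(0.3494, -0.0599, 0.3016) x3=(-0.7115, -1.1258, 0.4539)
step 30: x0=(-0.2774, -0.7510, 0.3239) x1=(0.0256, 2.0232, -1.3784) x2=(0.3245, -0.0981, 0.2751) x3=(-0.7371, -1.1642, 0.4433)
step 31: x0=(-0.2784, -0.7520, 0.2920) x1=(0.0498, 2.0263, -1.3850) x2=(0.2984, -0.1376, 0.2487) x3=(-0.7720, -1.2109, 0.4351)
step 0 velocities: v0=(-0.7500, -0.7100, -0.6400) v1=(0.6200, 0.0800, -0.1700) v2=(-0.5100, -0.8300, -0.6900) v3=(0.0500, -0.3400, -0.4700)
step 0: KE=1.9605, PE=-0.1853, E=1.7752
step 31 velocities: v0=(-0.0225, -0.0198, -0.8169) v1=(0.6203, 0.0792, -0.1692) v2=(-0.6912, -1.0368, -0.6762) v3=(-0.8767, -1.1825, -0.2144)
step 31: KE=2.5111, PE=-0.7536, E=1.7574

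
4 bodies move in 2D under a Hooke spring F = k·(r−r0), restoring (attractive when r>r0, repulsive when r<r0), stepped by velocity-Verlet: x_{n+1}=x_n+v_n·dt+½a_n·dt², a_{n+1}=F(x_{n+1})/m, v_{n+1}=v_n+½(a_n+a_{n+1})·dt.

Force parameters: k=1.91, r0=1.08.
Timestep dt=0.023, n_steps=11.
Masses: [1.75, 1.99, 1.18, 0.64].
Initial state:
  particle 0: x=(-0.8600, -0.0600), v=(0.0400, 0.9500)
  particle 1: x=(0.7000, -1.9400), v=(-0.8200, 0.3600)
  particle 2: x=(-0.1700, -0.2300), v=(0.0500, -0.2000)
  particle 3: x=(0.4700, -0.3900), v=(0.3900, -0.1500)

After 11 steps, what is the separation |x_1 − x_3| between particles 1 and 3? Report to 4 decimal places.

step 0: x0=(-0.8600, -0.0600) x1=(0.7000, -1.9400) x2=(-0.1700, -0.2300) x3=(0.4700, -0.3900)
step 1: x0=(-0.8589, -0.0384) x1=(0.6808, -1.9311) x2=(-0.1687, -0.2349) x3=(0.4791, -0.3939)
step 2: x0=(-0.8572, -0.0175) x1=(0.6610, -1.9211) x2=(-0.1671, -0.2405) x3=(0.4885, -0.3985)
step 3: x0=(-0.8552, 0.0029) x1=(0.6405, -1.9100) x2=(-0.1653, -0.2466) x3=(0.4981, -0.4038)
step 4: x0=(-0.8526, 0.0226) x1=(0.6194, -1.8978) x2=(-0.1633, -0.2534) x3=(0.5079, -0.4098)
step 5: x0=(-0.8496, 0.0418) x1=(0.5977, -1.8844) x2=(-0.1610, -0.2608) x3=(0.5178, -0.4165)
step 6: x0=(-0.8460, 0.0603) x1=(0.5754, -1.8701) x2=(-0.1586, -0.2687) x3=(0.5278, -0.4237)
step 7: x0=(-0.8420, 0.0783) x1=(0.5526, -1.8546) x2=(-0.1559, -0.2773) x3=(0.5378, -0.4314)
step 8: x0=(-0.8375, 0.0956) x1=(0.5293, -1.8382) x2=(-0.1532, -0.2864) x3=(0.5479, -0.4396)
step 9: x0=(-0.8325, 0.1123) x1=(0.5055, -1.8208) x2=(-0.1502, -0.2961) x3=(0.5578, -0.4482)
step 10: x0=(-0.8270, 0.1285) x1=(0.4812, -1.8024) x2=(-0.1472, -0.3062) x3=(0.5677, -0.4571)
step 11: x0=(-0.8210, 0.1440) x1=(0.4564, -1.7831) x2=(-0.1441, -0.3169) x3=(0.5775, -0.4663)

1.3224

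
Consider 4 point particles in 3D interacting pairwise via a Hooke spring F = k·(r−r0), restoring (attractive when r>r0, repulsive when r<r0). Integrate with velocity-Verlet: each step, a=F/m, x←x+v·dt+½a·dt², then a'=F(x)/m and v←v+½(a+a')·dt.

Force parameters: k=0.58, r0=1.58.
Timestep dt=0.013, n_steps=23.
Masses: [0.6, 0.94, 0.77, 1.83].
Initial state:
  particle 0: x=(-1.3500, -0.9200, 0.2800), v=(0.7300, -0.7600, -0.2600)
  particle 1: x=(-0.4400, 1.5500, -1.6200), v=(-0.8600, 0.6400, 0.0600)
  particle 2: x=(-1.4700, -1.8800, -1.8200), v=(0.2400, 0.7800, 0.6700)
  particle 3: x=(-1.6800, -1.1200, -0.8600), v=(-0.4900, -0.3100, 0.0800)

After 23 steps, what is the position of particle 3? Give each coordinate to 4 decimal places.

step 0: x0=(-1.3500, -0.9200, 0.2800) x1=(-0.4400, 1.5500, -1.6200) x2=(-1.4700, -1.8800, -1.8200) x3=(-1.6800, -1.1200, -0.8600)
step 1: x0=(-1.3405, -0.9298, 0.2765) x1=(-0.4513, 1.5581, -1.6192) x2=(-1.4668, -1.8697, -1.8113) x3=(-1.6864, -1.1240, -0.8590)
step 2: x0=(-1.3308, -0.9394, 0.2728) x1=(-0.4627, 1.5657, -1.6182) x2=(-1.4636, -1.8592, -1.8025) x3=(-1.6927, -1.1279, -0.8580)
step 3: x0=(-1.3211, -0.9489, 0.2689) x1=(-0.4743, 1.5729, -1.6171) x2=(-1.4603, -1.8484, -1.7936) x3=(-1.6990, -1.1317, -0.8570)
step 4: x0=(-1.3114, -0.9581, 0.2648) x1=(-0.4861, 1.5795, -1.6159) x2=(-1.4568, -1.8374, -1.7847) x3=(-1.7053, -1.1355, -0.8560)
step 5: x0=(-1.3015, -0.9672, 0.2605) x1=(-0.4980, 1.5857, -1.6145) x2=(-1.4533, -1.8261, -1.7757) x3=(-1.7116, -1.1392, -0.8551)
step 6: x0=(-1.2915, -0.9761, 0.2560) x1=(-0.5101, 1.5915, -1.6130) x2=(-1.4498, -1.8146, -1.7667) x3=(-1.7178, -1.1428, -0.8542)
step 7: x0=(-1.2815, -0.9849, 0.2514) x1=(-0.5223, 1.5967, -1.6114) x2=(-1.4461, -1.8029, -1.7576) x3=(-1.7241, -1.1463, -0.8533)
step 8: x0=(-1.2714, -0.9934, 0.2465) x1=(-0.5347, 1.6015, -1.6096) x2=(-1.4423, -1.7909, -1.7486) x3=(-1.7303, -1.1497, -0.8524)
step 9: x0=(-1.2612, -1.0017, 0.2414) x1=(-0.5473, 1.6058, -1.6077) x2=(-1.4385, -1.7787, -1.7394) x3=(-1.7365, -1.1531, -0.8516)
step 10: x0=(-1.2509, -1.0099, 0.2362) x1=(-0.5600, 1.6097, -1.6057) x2=(-1.4346, -1.7662, -1.7303) x3=(-1.7426, -1.1563, -0.8507)
step 11: x0=(-1.2406, -1.0178, 0.2307) x1=(-0.5728, 1.6130, -1.6036) x2=(-1.4306, -1.7536, -1.7211) x3=(-1.7488, -1.1595, -0.8499)
step 12: x0=(-1.2302, -1.0256, 0.2251) x1=(-0.5858, 1.6159, -1.6013) x2=(-1.4265, -1.7407, -1.7119) x3=(-1.7550, -1.1626, -0.8491)
step 13: x0=(-1.2197, -1.0331, 0.2193) x1=(-0.5990, 1.6183, -1.5989) x2=(-1.4223, -1.7275, -1.7027) x3=(-1.7611, -1.1656, -0.8483)
step 14: x0=(-1.2091, -1.0404, 0.2134) x1=(-0.6123, 1.6203, -1.5964) x2=(-1.4181, -1.7142, -1.6935) x3=(-1.7672, -1.1686, -0.8476)
step 15: x0=(-1.1985, -1.0476, 0.2073) x1=(-0.6257, 1.6217, -1.5937) x2=(-1.4137, -1.7007, -1.6842) x3=(-1.7733, -1.1714, -0.8468)
step 16: x0=(-1.1878, -1.0545, 0.2010) x1=(-0.6392, 1.6227, -1.5909) x2=(-1.4093, -1.6869, -1.6750) x3=(-1.7794, -1.1742, -0.8461)
step 17: x0=(-1.1770, -1.0612, 0.1945) x1=(-0.6529, 1.6232, -1.5880) x2=(-1.4048, -1.6729, -1.6657) x3=(-1.7855, -1.1768, -0.8454)
step 18: x0=(-1.1661, -1.0677, 0.1879) x1=(-0.6667, 1.6233, -1.5849) x2=(-1.4002, -1.6587, -1.6565) x3=(-1.7916, -1.1794, -0.8447)
step 19: x0=(-1.1552, -1.0740, 0.1812) x1=(-0.6806, 1.6228, -1.5817) x2=(-1.3955, -1.6444, -1.6473) x3=(-1.7977, -1.1819, -0.8440)
step 20: x0=(-1.1442, -1.0801, 0.1742) x1=(-0.6947, 1.6219, -1.5784) x2=(-1.3908, -1.6298, -1.6380) x3=(-1.8037, -1.1843, -0.8433)
step 21: x0=(-1.1332, -1.0859, 0.1672) x1=(-0.7089, 1.6206, -1.5750) x2=(-1.3860, -1.6150, -1.6288) x3=(-1.8098, -1.1867, -0.8426)
step 22: x0=(-1.1221, -1.0916, 0.1600) x1=(-0.7232, 1.6187, -1.5714) x2=(-1.3811, -1.6000, -1.6196) x3=(-1.8158, -1.1889, -0.8420)
step 23: x0=(-1.1110, -1.0970, 0.1526) x1=(-0.7376, 1.6164, -1.5677) x2=(-1.3761, -1.5849, -1.6105) x3=(-1.8219, -1.1911, -0.8413)

(-1.8219, -1.1911, -0.8413)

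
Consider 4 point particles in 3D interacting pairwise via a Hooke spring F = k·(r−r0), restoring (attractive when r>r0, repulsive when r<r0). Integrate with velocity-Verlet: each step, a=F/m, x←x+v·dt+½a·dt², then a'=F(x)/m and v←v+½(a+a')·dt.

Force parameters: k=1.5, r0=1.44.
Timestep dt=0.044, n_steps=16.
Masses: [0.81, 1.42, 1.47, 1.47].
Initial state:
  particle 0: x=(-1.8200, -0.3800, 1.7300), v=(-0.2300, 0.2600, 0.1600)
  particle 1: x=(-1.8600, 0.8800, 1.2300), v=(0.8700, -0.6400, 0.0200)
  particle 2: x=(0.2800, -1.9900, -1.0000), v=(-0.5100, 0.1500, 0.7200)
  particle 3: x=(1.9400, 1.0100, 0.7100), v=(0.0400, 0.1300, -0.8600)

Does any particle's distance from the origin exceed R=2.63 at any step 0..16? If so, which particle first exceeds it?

no

step 0: x0=(-1.8200, -0.3800, 1.7300) x1=(-1.8600, 0.8800, 1.2300) x2=(0.2800, -1.9900, -1.0000) x3=(1.9400, 1.0100, 0.7100)
step 1: x0=(-1.8234, -0.3689, 1.7329) x1=(-1.8179, 0.8501, 1.2290) x2=(0.2559, -1.9787, -0.9641) x3=(1.9360, 1.0129, 0.6721)
step 2: x0=(-1.8134, -0.3585, 1.7274) x1=(-1.7682, 0.8168, 1.2243) x2=(0.2287, -1.9581, -0.9202) x3=(1.9204, 1.0101, 0.6342)
step 3: x0=(-1.7902, -0.3489, 1.7139) x1=(-1.7112, 0.7804, 1.2159) x2=(0.1985, -1.9285, -0.8684) x3=(1.8935, 1.0018, 0.5966)
step 4: x0=(-1.7542, -0.3403, 1.6925) x1=(-1.6473, 0.7412, 1.2039) x2=(0.1656, -1.8900, -0.8091) x3=(1.8556, 0.9879, 0.5593)
step 5: x0=(-1.7060, -0.3327, 1.6635) x1=(-1.5768, 0.6994, 1.1883) x2=(0.1302, -1.8431, -0.7429) x3=(1.8069, 0.9686, 0.5227)
step 6: x0=(-1.6461, -0.3263, 1.6274) x1=(-1.5000, 0.6554, 1.1693) x2=(0.0927, -1.7882, -0.6701) x3=(1.7480, 0.9441, 0.4867)
step 7: x0=(-1.5754, -0.3210, 1.5848) x1=(-1.4175, 0.6094, 1.1470) x2=(0.0534, -1.7258, -0.5914) x3=(1.6794, 0.9146, 0.4516)
step 8: x0=(-1.4947, -0.3170, 1.5362) x1=(-1.3297, 0.5618, 1.1216) x2=(0.0125, -1.6564, -0.5074) x3=(1.6018, 0.8804, 0.4175)
step 9: x0=(-1.4051, -0.3143, 1.4822) x1=(-1.2372, 0.5130, 1.0933) x2=(-0.0296, -1.5807, -0.4187) x3=(1.5158, 0.8418, 0.3844)
step 10: x0=(-1.3075, -0.3130, 1.4236) x1=(-1.1404, 0.4633, 1.0623) x2=(-0.0725, -1.4993, -0.3259) x3=(1.4222, 0.7991, 0.3524)
step 11: x0=(-1.2033, -0.3131, 1.3612) x1=(-1.0400, 0.4132, 1.0289) x2=(-0.1160, -1.4129, -0.2298) x3=(1.3220, 0.7526, 0.3215)
step 12: x0=(-1.0935, -0.3146, 1.2959) x1=(-0.9366, 0.3630, 0.9933) x2=(-0.1596, -1.3224, -0.1311) x3=(1.2159, 0.7028, 0.2918)
step 13: x0=(-0.9795, -0.3176, 1.2284) x1=(-0.8307, 0.3131, 0.9559) x2=(-0.2031, -1.2285, -0.0306) x3=(1.1050, 0.6502, 0.2632)
step 14: x0=(-0.8623, -0.3220, 1.1597) x1=(-0.7229, 0.2640, 0.9169) x2=(-0.2462, -1.1322, 0.0711) x3=(0.9902, 0.5951, 0.2356)
step 15: x0=(-0.7433, -0.3279, 1.0907) x1=(-0.6138, 0.2161, 0.8767) x2=(-0.2887, -1.0342, 0.1733) x3=(0.8725, 0.5382, 0.2088)
step 16: x0=(-0.6235, -0.3353, 1.0224) x1=(-0.5040, 0.1698, 0.8357) x2=(-0.3305, -0.9356, 0.2752) x3=(0.7528, 0.4798, 0.1827)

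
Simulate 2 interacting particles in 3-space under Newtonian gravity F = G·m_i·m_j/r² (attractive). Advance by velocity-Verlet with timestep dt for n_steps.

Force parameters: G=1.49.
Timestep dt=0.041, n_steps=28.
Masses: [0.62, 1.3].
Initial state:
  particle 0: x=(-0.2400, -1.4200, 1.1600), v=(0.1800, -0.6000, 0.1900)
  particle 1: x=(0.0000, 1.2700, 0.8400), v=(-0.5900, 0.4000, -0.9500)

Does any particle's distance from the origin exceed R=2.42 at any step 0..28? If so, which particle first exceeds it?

step 0: x0=(-0.2400, -1.4200, 1.1600) x1=(0.0000, 1.2700, 0.8400)
step 1: x0=(-0.2326, -1.4444, 1.1678) x1=(-0.0242, 1.2863, 0.8011)
step 2: x0=(-0.2252, -1.4683, 1.1755) x1=(-0.0484, 1.3024, 0.7622)
step 3: x0=(-0.2177, -1.4919, 1.1831) x1=(-0.0726, 1.3183, 0.7233)
step 4: x0=(-0.2102, -1.5151, 1.1907) x1=(-0.0969, 1.3340, 0.6844)
step 5: x0=(-0.2027, -1.5378, 1.1982) x1=(-0.1211, 1.3495, 0.6456)
step 6: x0=(-0.1952, -1.5602, 1.2057) x1=(-0.1454, 1.3649, 0.6068)
step 7: x0=(-0.1877, -1.5823, 1.2130) x1=(-0.1696, 1.3801, 0.5681)
step 8: x0=(-0.1802, -1.6040, 1.2203) x1=(-0.1939, 1.3951, 0.5294)
step 9: x0=(-0.1727, -1.6254, 1.2275) x1=(-0.2181, 1.4099, 0.4907)
step 10: x0=(-0.1652, -1.6464, 1.2347) x1=(-0.2424, 1.4247, 0.4520)
step 11: x0=(-0.1577, -1.6671, 1.2417) x1=(-0.2666, 1.4392, 0.4134)
step 12: x0=(-0.1502, -1.6876, 1.2487) x1=(-0.2909, 1.4536, 0.3749)
step 13: x0=(-0.1427, -1.7077, 1.2556) x1=(-0.3151, 1.4679, 0.3363)
step 14: x0=(-0.1353, -1.7275, 1.2624) x1=(-0.3393, 1.4820, 0.2979)
step 15: x0=(-0.1278, -1.7471, 1.2692) x1=(-0.3635, 1.4960, 0.2594)
step 16: x0=(-0.1204, -1.7664, 1.2758) x1=(-0.3878, 1.5099, 0.2210)
step 17: x0=(-0.1130, -1.7854, 1.2824) x1=(-0.4120, 1.5236, 0.1826)
step 18: x0=(-0.1056, -1.8042, 1.2888) x1=(-0.4361, 1.5373, 0.1443)
step 19: x0=(-0.0983, -1.8228, 1.2952) x1=(-0.4603, 1.5508, 0.1060)
step 20: x0=(-0.0910, -1.8411, 1.3016) x1=(-0.4845, 1.5642, 0.0678)
step 21: x0=(-0.0837, -1.8592, 1.3078) x1=(-0.5086, 1.5775, 0.0296)
step 22: x0=(-0.0764, -1.8770, 1.3139) x1=(-0.5328, 1.5907, -0.0086)
step 23: x0=(-0.0691, -1.8947, 1.3200) x1=(-0.5569, 1.6037, -0.0467)
step 24: x0=(-0.0619, -1.9121, 1.3260) x1=(-0.5810, 1.6167, -0.0848)
step 25: x0=(-0.0547, -1.9294, 1.3319) x1=(-0.6051, 1.6296, -0.1228)
step 26: x0=(-0.0476, -1.9464, 1.3377) x1=(-0.6292, 1.6424, -0.1609)
step 27: x0=(-0.0405, -1.9632, 1.3434) x1=(-0.6533, 1.6551, -0.1988)
step 28: x0=(-0.0334, -1.9799, 1.3491) x1=(-0.6773, 1.6677, -0.2368)

no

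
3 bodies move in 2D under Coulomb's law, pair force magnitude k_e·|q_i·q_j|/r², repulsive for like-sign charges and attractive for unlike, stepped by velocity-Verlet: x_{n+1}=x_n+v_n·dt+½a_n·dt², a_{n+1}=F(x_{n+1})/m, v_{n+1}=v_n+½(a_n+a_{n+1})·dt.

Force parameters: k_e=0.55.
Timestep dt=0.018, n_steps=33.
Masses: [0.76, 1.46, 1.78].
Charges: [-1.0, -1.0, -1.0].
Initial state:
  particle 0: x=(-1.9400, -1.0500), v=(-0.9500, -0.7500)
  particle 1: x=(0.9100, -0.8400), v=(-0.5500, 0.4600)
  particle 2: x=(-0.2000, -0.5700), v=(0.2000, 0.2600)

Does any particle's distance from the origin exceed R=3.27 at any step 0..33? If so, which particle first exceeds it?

no

step 0: x0=(-1.9400, -1.0500) x1=(0.9100, -0.8400) x2=(-0.2000, -0.5700)
step 1: x0=(-1.9571, -1.0635) x1=(0.9002, -0.8317) x2=(-0.1964, -0.5653)
step 2: x0=(-1.9744, -1.0770) x1=(0.8904, -0.8235) x2=(-0.1929, -0.5606)
step 3: x0=(-1.9917, -1.0906) x1=(0.8808, -0.8153) x2=(-0.1894, -0.5558)
step 4: x0=(-2.0092, -1.1042) x1=(0.8713, -0.8071) x2=(-0.1860, -0.5511)
step 5: x0=(-2.0267, -1.1178) x1=(0.8619, -0.7989) x2=(-0.1826, -0.5463)
step 6: x0=(-2.0443, -1.1314) x1=(0.8526, -0.7907) x2=(-0.1793, -0.5414)
step 7: x0=(-2.0620, -1.1450) x1=(0.8434, -0.7826) x2=(-0.1761, -0.5366)
step 8: x0=(-2.0798, -1.1587) x1=(0.8344, -0.7745) x2=(-0.1729, -0.5317)
step 9: x0=(-2.0976, -1.1724) x1=(0.8255, -0.7664) x2=(-0.1697, -0.5268)
step 10: x0=(-2.1156, -1.1861) x1=(0.8167, -0.7583) x2=(-0.1667, -0.5218)
step 11: x0=(-2.1336, -1.1998) x1=(0.8080, -0.7503) x2=(-0.1637, -0.5168)
step 12: x0=(-2.1517, -1.2136) x1=(0.7995, -0.7423) x2=(-0.1608, -0.5118)
step 13: x0=(-2.1698, -1.2273) x1=(0.7911, -0.7343) x2=(-0.1580, -0.5068)
step 14: x0=(-2.1881, -1.2411) x1=(0.7828, -0.7264) x2=(-0.1553, -0.5017)
step 15: x0=(-2.2064, -1.2549) x1=(0.7747, -0.7184) x2=(-0.1526, -0.4966)
step 16: x0=(-2.2248, -1.2688) x1=(0.7667, -0.7105) x2=(-0.1500, -0.4915)
step 17: x0=(-2.2433, -1.2826) x1=(0.7589, -0.7027) x2=(-0.1476, -0.4863)
step 18: x0=(-2.2618, -1.2965) x1=(0.7512, -0.6948) x2=(-0.1452, -0.4811)
step 19: x0=(-2.2804, -1.3104) x1=(0.7437, -0.6870) x2=(-0.1429, -0.4759)
step 20: x0=(-2.2990, -1.3243) x1=(0.7363, -0.6793) x2=(-0.1407, -0.4706)
step 21: x0=(-2.3178, -1.3383) x1=(0.7291, -0.6715) x2=(-0.1386, -0.4653)
step 22: x0=(-2.3365, -1.3522) x1=(0.7221, -0.6638) x2=(-0.1366, -0.4599)
step 23: x0=(-2.3554, -1.3662) x1=(0.7152, -0.6561) x2=(-0.1348, -0.4545)
step 24: x0=(-2.3743, -1.3802) x1=(0.7085, -0.6485) x2=(-0.1330, -0.4491)
step 25: x0=(-2.3933, -1.3942) x1=(0.7019, -0.6409) x2=(-0.1313, -0.4437)
step 26: x0=(-2.4123, -1.4083) x1=(0.6956, -0.6333) x2=(-0.1298, -0.4382)
step 27: x0=(-2.4314, -1.4223) x1=(0.6894, -0.6258) x2=(-0.1284, -0.4326)
step 28: x0=(-2.4505, -1.4364) x1=(0.6834, -0.6183) x2=(-0.1271, -0.4271)
step 29: x0=(-2.4697, -1.4505) x1=(0.6775, -0.6108) x2=(-0.1260, -0.4215)
step 30: x0=(-2.4890, -1.4647) x1=(0.6719, -0.6034) x2=(-0.1249, -0.4158)
step 31: x0=(-2.5083, -1.4788) x1=(0.6664, -0.5960) x2=(-0.1240, -0.4101)
step 32: x0=(-2.5276, -1.4930) x1=(0.6612, -0.5887) x2=(-0.1233, -0.4044)
step 33: x0=(-2.5470, -1.5072) x1=(0.6561, -0.5814) x2=(-0.1227, -0.3986)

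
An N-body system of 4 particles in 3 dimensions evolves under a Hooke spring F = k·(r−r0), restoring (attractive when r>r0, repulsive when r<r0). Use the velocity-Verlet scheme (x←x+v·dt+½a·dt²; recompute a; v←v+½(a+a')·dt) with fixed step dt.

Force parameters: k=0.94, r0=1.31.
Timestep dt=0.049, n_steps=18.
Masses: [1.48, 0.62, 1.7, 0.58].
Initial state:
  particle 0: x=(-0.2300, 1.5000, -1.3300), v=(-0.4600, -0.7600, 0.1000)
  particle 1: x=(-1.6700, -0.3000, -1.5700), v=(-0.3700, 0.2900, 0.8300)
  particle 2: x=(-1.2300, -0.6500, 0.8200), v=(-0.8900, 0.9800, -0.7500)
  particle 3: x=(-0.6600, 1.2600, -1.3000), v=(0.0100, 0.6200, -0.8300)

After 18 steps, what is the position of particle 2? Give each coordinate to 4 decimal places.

(-1.8580, 0.5654, -0.3326)

step 0: x0=(-0.2300, 1.5000, -1.3300) x1=(-1.6700, -0.3000, -1.5700) x2=(-1.2300, -0.6500, 0.8200) x3=(-0.6600, 1.2600, -1.3000)
step 1: x0=(-0.2529, 1.4615, -1.3242) x1=(-1.6861, -0.2838, -1.5270) x2=(-1.2731, -0.6003, 0.7809) x3=(-0.6621, 1.2866, -1.3385)
step 2: x0=(-0.2765, 1.4206, -1.3167) x1=(-1.6981, -0.2637, -1.4797) x2=(-1.3153, -0.5475, 0.7373) x3=(-0.6698, 1.3061, -1.3727)
step 3: x0=(-0.3005, 1.3773, -1.3073) x1=(-1.7063, -0.2398, -1.4286) x2=(-1.3564, -0.4917, 0.6893) x3=(-0.6834, 1.3188, -1.4031)
step 4: x0=(-0.3249, 1.3316, -1.2960) x1=(-1.7110, -0.2123, -1.3743) x2=(-1.3965, -0.4331, 0.6373) x3=(-0.7030, 1.3253, -1.4300)
step 5: x0=(-0.3497, 1.2837, -1.2827) x1=(-1.7122, -0.1814, -1.3173) x2=(-1.4354, -0.3719, 0.5814) x3=(-0.7285, 1.3264, -1.4537)
step 6: x0=(-0.3748, 1.2336, -1.2673) x1=(-1.7105, -0.1473, -1.2582) x2=(-1.4733, -0.3083, 0.5221) x3=(-0.7597, 1.3229, -1.4746)
step 7: x0=(-0.4002, 1.1813, -1.2500) x1=(-1.7061, -0.1105, -1.1975) x2=(-1.5100, -0.2425, 0.4596) x3=(-0.7961, 1.3153, -1.4928)
step 8: x0=(-0.4260, 1.1271, -1.2308) x1=(-1.6994, -0.0711, -1.1358) x2=(-1.5456, -0.1748, 0.3942) x3=(-0.8374, 1.3042, -1.5086)
step 9: x0=(-0.4521, 1.0712, -1.2098) x1=(-1.6908, -0.0297, -1.0737) x2=(-1.5801, -0.1053, 0.3264) x3=(-0.8830, 1.2903, -1.5222)
step 10: x0=(-0.4785, 1.0137, -1.1872) x1=(-1.6806, 0.0135, -1.0116) x2=(-1.6135, -0.0343, 0.2565) x3=(-0.9327, 1.2740, -1.5336)
step 11: x0=(-0.5051, 0.9550, -1.1632) x1=(-1.6693, 0.0580, -0.9501) x2=(-1.6460, 0.0380, 0.1848) x3=(-0.9859, 1.2559, -1.5432)
step 12: x0=(-0.5318, 0.8951, -1.1378) x1=(-1.6571, 0.1035, -0.8895) x2=(-1.6777, 0.1113, 0.1119) x3=(-1.0422, 1.2363, -1.5511)
step 13: x0=(-0.5586, 0.8345, -1.1114) x1=(-1.6445, 0.1495, -0.8304) x2=(-1.7085, 0.1855, 0.0380) x3=(-1.1011, 1.2156, -1.5576)
step 14: x0=(-0.5853, 0.7732, -1.0841) x1=(-1.6316, 0.1957, -0.7731) x2=(-1.7388, 0.2605, -0.0364) x3=(-1.1624, 1.1942, -1.5629)
step 15: x0=(-0.6117, 0.7115, -1.0562) x1=(-1.6186, 0.2418, -0.7178) x2=(-1.7686, 0.3360, -0.1110) x3=(-1.2256, 1.1725, -1.5672)
step 16: x0=(-0.6379, 0.6495, -1.0277) x1=(-1.6055, 0.2872, -0.6647) x2=(-1.7982, 0.4120, -0.1853) x3=(-1.2904, 1.1506, -1.5709)
step 17: x0=(-0.6636, 0.5873, -0.9990) x1=(-1.5921, 0.3318, -0.6139) x2=(-1.8279, 0.4884, -0.2593) x3=(-1.3564, 1.1288, -1.5742)
step 18: x0=(-0.6887, 0.5250, -0.9702) x1=(-1.5779, 0.3749, -0.5650) x2=(-1.8580, 0.5654, -0.3326) x3=(-1.4233, 1.1073, -1.5774)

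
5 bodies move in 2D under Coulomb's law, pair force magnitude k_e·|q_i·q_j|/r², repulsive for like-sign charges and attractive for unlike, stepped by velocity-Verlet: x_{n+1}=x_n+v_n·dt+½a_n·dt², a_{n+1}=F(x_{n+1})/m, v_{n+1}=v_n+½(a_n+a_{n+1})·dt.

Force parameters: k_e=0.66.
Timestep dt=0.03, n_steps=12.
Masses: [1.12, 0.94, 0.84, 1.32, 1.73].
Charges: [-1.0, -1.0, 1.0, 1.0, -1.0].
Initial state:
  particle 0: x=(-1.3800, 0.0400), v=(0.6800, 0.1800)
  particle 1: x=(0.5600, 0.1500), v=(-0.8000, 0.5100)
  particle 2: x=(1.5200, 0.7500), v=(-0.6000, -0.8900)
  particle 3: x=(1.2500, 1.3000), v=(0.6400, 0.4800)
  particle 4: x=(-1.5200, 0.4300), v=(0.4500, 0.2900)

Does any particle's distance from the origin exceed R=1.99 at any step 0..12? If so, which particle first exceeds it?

step 0: x0=(-1.3800, 0.0400) x1=(0.5600, 0.1500) x2=(1.5200, 0.7500) x3=(1.2500, 1.3000) x4=(-1.5200, 0.4300)
step 1: x0=(-1.3591, 0.0440) x1=(0.5365, 0.1656) x2=(1.5021, 0.7223) x3=(1.2688, 1.3148) x4=(-1.5068, 0.4397)
step 2: x0=(-1.3372, 0.0452) x1=(0.5139, 0.1817) x2=(1.4842, 0.6927) x3=(1.2870, 1.3304) x4=(-1.4944, 0.4511)
step 3: x0=(-1.3143, 0.0438) x1=(0.4922, 0.1983) x2=(1.4661, 0.6612) x3=(1.3047, 1.3467) x4=(-1.4825, 0.4643)
step 4: x0=(-1.2905, 0.0401) x1=(0.4716, 0.2154) x2=(1.4476, 0.6281) x3=(1.3219, 1.3637) x4=(-1.4713, 0.4791)
step 5: x0=(-1.2658, 0.0342) x1=(0.4521, 0.2330) x2=(1.4285, 0.5934) x3=(1.3388, 1.3813) x4=(-1.4607, 0.4953)
step 6: x0=(-1.2404, 0.0264) x1=(0.4337, 0.2510) x2=(1.4088, 0.5574) x3=(1.3553, 1.3994) x4=(-1.4507, 0.5128)
step 7: x0=(-1.2143, 0.0168) x1=(0.4164, 0.2694) x2=(1.3884, 0.5202) x3=(1.3716, 1.4179) x4=(-1.4411, 0.5315)
step 8: x0=(-1.1875, 0.0058) x1=(0.4004, 0.2883) x2=(1.3670, 0.4819) x3=(1.3876, 1.4367) x4=(-1.4320, 0.5512)
step 9: x0=(-1.1603, -0.0066) x1=(0.3855, 0.3074) x2=(1.3448, 0.4427) x3=(1.4035, 1.4559) x4=(-1.4233, 0.5717)
step 10: x0=(-1.1325, -0.0202) x1=(0.3720, 0.3269) x2=(1.3216, 0.4026) x3=(1.4191, 1.4753) x4=(-1.4150, 0.5931)
step 11: x0=(-1.1044, -0.0349) x1=(0.3598, 0.3467) x2=(1.2973, 0.3619) x3=(1.4346, 1.4950) x4=(-1.4070, 0.6152)
step 12: x0=(-1.0759, -0.0505) x1=(0.3489, 0.3667) x2=(1.2719, 0.3206) x3=(1.4499, 1.5147) x4=(-1.3993, 0.6379)

yes, particle 3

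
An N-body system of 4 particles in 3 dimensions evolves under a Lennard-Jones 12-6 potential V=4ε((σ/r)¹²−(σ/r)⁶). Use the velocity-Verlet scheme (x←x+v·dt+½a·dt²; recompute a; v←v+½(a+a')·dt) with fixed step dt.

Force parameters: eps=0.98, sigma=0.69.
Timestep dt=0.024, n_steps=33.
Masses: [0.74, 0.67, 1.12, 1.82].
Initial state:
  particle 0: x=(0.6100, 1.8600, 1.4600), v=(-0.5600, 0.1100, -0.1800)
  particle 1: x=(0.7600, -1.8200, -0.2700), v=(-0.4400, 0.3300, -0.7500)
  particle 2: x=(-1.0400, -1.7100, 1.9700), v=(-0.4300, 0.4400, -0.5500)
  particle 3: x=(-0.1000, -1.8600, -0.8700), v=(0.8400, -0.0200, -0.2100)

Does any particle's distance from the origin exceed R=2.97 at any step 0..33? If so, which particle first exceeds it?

step 0: x0=(0.6100, 1.8600, 1.4600) x1=(0.7600, -1.8200, -0.2700) x2=(-1.0400, -1.7100, 1.9700) x3=(-0.1000, -1.8600, -0.8700)
step 1: x0=(0.5966, 1.8626, 1.4557) x1=(0.7489, -1.8121, -0.2884) x2=(-1.0503, -1.6994, 1.9568) x3=(-0.0796, -1.8605, -0.8749)
step 2: x0=(0.5831, 1.8653, 1.4514) x1=(0.7365, -1.8043, -0.3076) x2=(-1.0606, -1.6889, 1.9436) x3=(-0.0588, -1.8609, -0.8795)
step 3: x0=(0.5697, 1.8679, 1.4470) x1=(0.7226, -1.7966, -0.3280) x2=(-1.0710, -1.6783, 1.9304) x3=(-0.0374, -1.8613, -0.8836)
step 4: x0=(0.5562, 1.8706, 1.4427) x1=(0.7069, -1.7890, -0.3497) x2=(-1.0813, -1.6678, 1.9172) x3=(-0.0154, -1.8617, -0.8873)
step 5: x0=(0.5428, 1.8732, 1.4384) x1=(0.6890, -1.7817, -0.3730) x2=(-1.0916, -1.6572, 1.9040) x3=(0.0075, -1.8619, -0.8904)
step 6: x0=(0.5294, 1.8758, 1.4341) x1=(0.6688, -1.7746, -0.3981) x2=(-1.1019, -1.6466, 1.8908) x3=(0.0312, -1.8621, -0.8928)
step 7: x0=(0.5159, 1.8785, 1.4298) x1=(0.6468, -1.7678, -0.4246) x2=(-1.1122, -1.6361, 1.8776) x3=(0.0556, -1.8622, -0.8947)
step 8: x0=(0.5025, 1.8811, 1.4254) x1=(0.6260, -1.7608, -0.4501) x2=(-1.1225, -1.6255, 1.8644) x3=(0.0795, -1.8623, -0.8970)
step 9: x0=(0.4890, 1.8837, 1.4211) x1=(0.6166, -1.7516, -0.4662) x2=(-1.1329, -1.6150, 1.8512) x3=(0.0992, -1.8632, -0.9027)
step 10: x0=(0.4756, 1.8864, 1.4168) x1=(0.6318, -1.7372, -0.4617) x2=(-1.1432, -1.6044, 1.8379) x3=(0.1099, -1.8661, -0.9161)
step 11: x0=(0.4622, 1.8890, 1.4125) x1=(0.6617, -1.7191, -0.4443) x2=(-1.1535, -1.5938, 1.8247) x3=(0.1152, -1.8703, -0.9341)
step 12: x0=(0.4487, 1.8917, 1.4082) x1=(0.6941, -1.7004, -0.4247) x2=(-1.1638, -1.5833, 1.8115) x3=(0.1195, -1.8748, -0.9530)
step 13: x0=(0.4353, 1.8943, 1.4038) x1=(0.7253, -1.6820, -0.4062) x2=(-1.1741, -1.5727, 1.7983) x3=(0.1243, -1.8791, -0.9715)
step 14: x0=(0.4218, 1.8969, 1.3995) x1=(0.7544, -1.6643, -0.3897) x2=(-1.1844, -1.5622, 1.7851) x3=(0.1298, -1.8832, -0.9892)
step 15: x0=(0.4084, 1.8996, 1.3952) x1=(0.7815, -1.6472, -0.3750) x2=(-1.1947, -1.5516, 1.7719) x3=(0.1361, -1.8870, -1.0063)
step 16: x0=(0.3950, 1.9022, 1.3909) x1=(0.8070, -1.6308, -0.3619) x2=(-1.2050, -1.5410, 1.7587) x3=(0.1430, -1.8907, -1.0227)
step 17: x0=(0.3815, 1.9048, 1.3866) x1=(0.8312, -1.6149, -0.3502) x2=(-1.2153, -1.5305, 1.7454) x3=(0.1504, -1.8941, -1.0387)
step 18: x0=(0.3681, 1.9075, 1.3822) x1=(0.8543, -1.5995, -0.3396) x2=(-1.2256, -1.5199, 1.7322) x3=(0.1581, -1.8973, -1.0543)
step 19: x0=(0.3546, 1.9101, 1.3779) x1=(0.8764, -1.5845, -0.3299) x2=(-1.2359, -1.5094, 1.7190) x3=(0.1663, -1.9004, -1.0695)
step 20: x0=(0.3412, 1.9127, 1.3736) x1=(0.8978, -1.5697, -0.3210) x2=(-1.2463, -1.4988, 1.7058) x3=(0.1746, -1.9034, -1.0844)
step 21: x0=(0.3277, 1.9154, 1.3693) x1=(0.9185, -1.5553, -0.3128) x2=(-1.2566, -1.4882, 1.6926) x3=(0.1833, -1.9063, -1.0991)
step 22: x0=(0.3143, 1.9180, 1.3649) x1=(0.9387, -1.5412, -0.3052) x2=(-1.2669, -1.4777, 1.6793) x3=(0.1921, -1.9090, -1.1135)
step 23: x0=(0.3009, 1.9206, 1.3606) x1=(0.9585, -1.5272, -0.2980) x2=(-1.2772, -1.4671, 1.6661) x3=(0.2011, -1.9117, -1.1278)
step 24: x0=(0.2874, 1.9233, 1.3563) x1=(0.9779, -1.5135, -0.2913) x2=(-1.2875, -1.4566, 1.6529) x3=(0.2102, -1.9144, -1.1420)
step 25: x0=(0.2740, 1.9259, 1.3520) x1=(0.9969, -1.4999, -0.2849) x2=(-1.2978, -1.4460, 1.6397) x3=(0.2195, -1.9169, -1.1560)
step 26: x0=(0.2605, 1.9285, 1.3477) x1=(1.0157, -1.4865, -0.2788) x2=(-1.3081, -1.4354, 1.6264) x3=(0.2288, -1.9194, -1.1698)
step 27: x0=(0.2471, 1.9312, 1.3433) x1=(1.0342, -1.4732, -0.2731) x2=(-1.3184, -1.4249, 1.6132) x3=(0.2383, -1.9219, -1.1836)
step 28: x0=(0.2337, 1.9338, 1.3390) x1=(1.0525, -1.4601, -0.2675) x2=(-1.3287, -1.4143, 1.6000) x3=(0.2478, -1.9243, -1.1973)
step 29: x0=(0.2202, 1.9364, 1.3347) x1=(1.0706, -1.4470, -0.2622) x2=(-1.3390, -1.4038, 1.5868) x3=(0.2574, -1.9266, -1.2109)
step 30: x0=(0.2068, 1.9391, 1.3304) x1=(1.0885, -1.4340, -0.2571) x2=(-1.3493, -1.3932, 1.5735) x3=(0.2671, -1.9290, -1.2244)
step 31: x0=(0.1933, 1.9417, 1.3260) x1=(1.1063, -1.4212, -0.2522) x2=(-1.3596, -1.3826, 1.5603) x3=(0.2768, -1.9313, -1.2379)
step 32: x0=(0.1799, 1.9443, 1.3217) x1=(1.1239, -1.4084, -0.2474) x2=(-1.3699, -1.3721, 1.5471) x3=(0.2865, -1.9335, -1.2513)
step 33: x0=(0.1664, 1.9470, 1.3174) x1=(1.1415, -1.3957, -0.2427) x2=(-1.3802, -1.3615, 1.5338) x3=(0.2963, -1.9358, -1.2647)

no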